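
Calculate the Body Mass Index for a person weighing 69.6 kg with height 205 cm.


BMI = weight / height^2
height = 205 cm = 2.05 m
BMI = 69.6 / 2.05^2
BMI = 16.56 kg/m^2


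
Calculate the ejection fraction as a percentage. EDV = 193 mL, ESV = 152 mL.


SV = EDV - ESV = 193 - 152 = 41 mL
EF = SV/EDV * 100 = 41/193 * 100
EF = 21.24%


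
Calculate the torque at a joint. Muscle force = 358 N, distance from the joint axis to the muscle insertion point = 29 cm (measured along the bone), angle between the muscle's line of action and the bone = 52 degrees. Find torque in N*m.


Torque = F * d * sin(theta)   (moment arm = d*sin(theta))
d = 29 cm = 0.29 m
Torque = 358 * 0.29 * sin(52)
Torque = 81.81 N*m


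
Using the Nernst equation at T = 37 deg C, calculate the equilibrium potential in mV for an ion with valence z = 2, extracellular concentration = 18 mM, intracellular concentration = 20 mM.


E = (RT/(zF)) * ln(C_out/C_in)
T = 37 + 273.15 = 310.15 K
E = (8.314 * 310.15 / (2 * 96485)) * ln(18/20)
E = -1.408 mV


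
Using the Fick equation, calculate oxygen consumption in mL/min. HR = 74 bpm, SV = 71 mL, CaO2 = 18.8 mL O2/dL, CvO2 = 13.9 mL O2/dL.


CO = HR*SV = 74*71/1000 = 5.254 L/min
a-v O2 diff = 18.8 - 13.9 = 4.9 mL/dL
VO2 = CO * (CaO2-CvO2) * 10 dL/L
VO2 = 5.254 * 4.9 * 10
VO2 = 257.4 mL/min


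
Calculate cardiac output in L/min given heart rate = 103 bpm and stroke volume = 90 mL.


CO = HR * SV
CO = 103 * 90 / 1000
CO = 9.27 L/min


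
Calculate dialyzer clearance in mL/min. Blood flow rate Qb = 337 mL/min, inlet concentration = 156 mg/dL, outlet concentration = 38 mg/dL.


K = Qb * (Cb_in - Cb_out) / Cb_in
K = 337 * (156 - 38) / 156
K = 254.9 mL/min


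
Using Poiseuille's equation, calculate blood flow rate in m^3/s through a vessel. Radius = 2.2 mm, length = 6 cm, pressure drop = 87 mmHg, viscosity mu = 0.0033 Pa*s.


Q = pi*r^4*dP / (8*mu*L)
r = 0.0022 m, L = 0.06 m
dP = 87 mmHg = 11599.014 Pa
Q = 5.3890e-04 m^3/s


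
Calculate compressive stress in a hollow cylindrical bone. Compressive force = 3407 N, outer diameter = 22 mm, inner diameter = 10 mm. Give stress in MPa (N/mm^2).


A = pi*(r_o^2 - r_i^2)
r_o = 11 mm, r_i = 5 mm
A = 301.593 mm^2
sigma = F/A = 3407 / 301.593
sigma = 11.3 MPa


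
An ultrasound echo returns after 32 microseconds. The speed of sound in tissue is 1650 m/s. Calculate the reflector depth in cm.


depth = c * t / 2
t = 32 us = 3.2000e-05 s
depth = 1650 * 3.2000e-05 / 2
depth = 0.0264 m = 2.64 cm


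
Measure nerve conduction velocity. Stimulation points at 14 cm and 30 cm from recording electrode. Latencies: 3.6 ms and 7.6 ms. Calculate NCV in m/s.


Distance = (30 - 14) / 100 = 0.16 m
dt = (7.6 - 3.6) / 1000 = 0.004 s
NCV = dist / dt = 40 m/s


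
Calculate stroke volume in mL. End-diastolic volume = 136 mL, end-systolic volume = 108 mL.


SV = EDV - ESV
SV = 136 - 108
SV = 28 mL


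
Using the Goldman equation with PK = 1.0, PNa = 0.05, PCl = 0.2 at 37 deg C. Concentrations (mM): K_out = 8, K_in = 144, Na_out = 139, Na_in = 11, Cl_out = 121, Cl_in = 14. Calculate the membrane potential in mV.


Vm = (RT/F)*ln((PK*Ko + PNa*Nao + PCl*Cli)/(PK*Ki + PNa*Nai + PCl*Clo))
Numer = 17.75, Denom = 168.75
Vm = -60.19 mV


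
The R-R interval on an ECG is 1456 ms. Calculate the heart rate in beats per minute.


HR = 60 / RR_interval(s)
RR = 1456 ms = 1.456 s
HR = 60 / 1.456 = 41.21 bpm


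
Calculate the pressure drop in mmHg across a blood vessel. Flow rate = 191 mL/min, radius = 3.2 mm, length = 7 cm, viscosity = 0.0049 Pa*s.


dP = 8*mu*L*Q / (pi*r^4)
Q = 191 mL/min = 3.18333e-06 m^3/s
dP = 26.5165 Pa = 26.5165 / 133.322 mmHg = 0.1989 mmHg


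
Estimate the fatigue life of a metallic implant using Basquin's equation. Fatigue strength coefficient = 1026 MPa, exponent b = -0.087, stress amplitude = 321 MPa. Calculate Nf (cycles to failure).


sigma_a = sigma_f' * (2Nf)^b
2Nf = (sigma_a/sigma_f')^(1/b)
2Nf = (321/1026)^(1/-0.087)
2Nf = 631664.59
Nf = 3.158e+05


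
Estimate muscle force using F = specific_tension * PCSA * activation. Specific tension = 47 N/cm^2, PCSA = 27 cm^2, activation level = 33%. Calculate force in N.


F = sigma * PCSA * activation
F = 47 * 27 * 0.33
F = 418.8 N


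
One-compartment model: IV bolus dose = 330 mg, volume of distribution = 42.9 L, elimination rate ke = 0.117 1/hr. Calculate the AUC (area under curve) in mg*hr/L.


C0 = Dose/Vd = 330/42.9 = 7.69231 mg/L
AUC = C0/ke = 7.69231/0.117
AUC = 65.75 mg*hr/L


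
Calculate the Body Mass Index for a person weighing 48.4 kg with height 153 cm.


BMI = weight / height^2
height = 153 cm = 1.53 m
BMI = 48.4 / 1.53^2
BMI = 20.68 kg/m^2


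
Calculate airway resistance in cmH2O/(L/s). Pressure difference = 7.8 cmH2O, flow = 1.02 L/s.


R = dP / flow
R = 7.8 / 1.02
R = 7.647 cmH2O/(L/s)


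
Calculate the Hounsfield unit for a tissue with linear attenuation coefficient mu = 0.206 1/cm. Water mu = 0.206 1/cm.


HU = ((mu_tissue - mu_water) / mu_water) * 1000
HU = ((0.206 - 0.206) / 0.206) * 1000
HU = 0


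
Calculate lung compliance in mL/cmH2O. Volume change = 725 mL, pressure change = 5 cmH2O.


C = dV / dP
C = 725 / 5
C = 145 mL/cmH2O


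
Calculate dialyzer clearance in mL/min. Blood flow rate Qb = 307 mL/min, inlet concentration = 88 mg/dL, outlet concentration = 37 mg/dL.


K = Qb * (Cb_in - Cb_out) / Cb_in
K = 307 * (88 - 37) / 88
K = 177.9 mL/min


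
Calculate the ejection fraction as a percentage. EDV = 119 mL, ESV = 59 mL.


SV = EDV - ESV = 119 - 59 = 60 mL
EF = SV/EDV * 100 = 60/119 * 100
EF = 50.42%


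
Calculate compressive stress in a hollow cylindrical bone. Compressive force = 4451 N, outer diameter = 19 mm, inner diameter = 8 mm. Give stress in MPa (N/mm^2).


A = pi*(r_o^2 - r_i^2)
r_o = 9.5 mm, r_i = 4 mm
A = 233.263 mm^2
sigma = F/A = 4451 / 233.263
sigma = 19.08 MPa


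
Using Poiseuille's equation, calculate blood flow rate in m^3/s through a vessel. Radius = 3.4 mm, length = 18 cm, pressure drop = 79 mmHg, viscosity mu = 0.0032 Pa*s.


Q = pi*r^4*dP / (8*mu*L)
r = 0.0034 m, L = 0.18 m
dP = 79 mmHg = 10532.438 Pa
Q = 9.5958e-04 m^3/s


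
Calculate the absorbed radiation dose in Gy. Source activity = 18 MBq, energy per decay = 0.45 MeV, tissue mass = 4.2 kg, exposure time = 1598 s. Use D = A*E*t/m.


A = 18 MBq = 1.8000e+07 Bq
E = 0.45 MeV = 7.209e-14 J
D = A*E*t/m = 1.8000e+07*7.209e-14*1598/4.2
D = 4.9371e-04 Gy


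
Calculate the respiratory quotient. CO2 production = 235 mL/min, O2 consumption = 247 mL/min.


RQ = VCO2 / VO2
RQ = 235 / 247
RQ = 0.9514


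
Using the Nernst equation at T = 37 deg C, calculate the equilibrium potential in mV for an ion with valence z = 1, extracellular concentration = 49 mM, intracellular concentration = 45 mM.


E = (RT/(zF)) * ln(C_out/C_in)
T = 37 + 273.15 = 310.15 K
E = (8.314 * 310.15 / (1 * 96485)) * ln(49/45)
E = 2.276 mV


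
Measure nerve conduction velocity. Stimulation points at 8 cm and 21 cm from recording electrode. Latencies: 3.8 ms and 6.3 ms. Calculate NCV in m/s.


Distance = (21 - 8) / 100 = 0.13 m
dt = (6.3 - 3.8) / 1000 = 0.0025 s
NCV = dist / dt = 52 m/s


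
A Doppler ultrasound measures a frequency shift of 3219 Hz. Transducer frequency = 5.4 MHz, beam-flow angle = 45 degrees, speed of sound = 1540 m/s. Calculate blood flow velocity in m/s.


v = fd * c / (2 * f0 * cos(theta))
v = 3219 * 1540 / (2 * 5.4000e+06 * cos(45))
v = 0.6491 m/s


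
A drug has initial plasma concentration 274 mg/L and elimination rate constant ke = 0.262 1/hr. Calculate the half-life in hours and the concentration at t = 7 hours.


t_half = ln(2) / ke = 0.693147 / 0.262 = 2.646 hr
C(t) = C0 * exp(-ke*t) = 274 * exp(-0.262*7)
C(7) = 43.78 mg/L


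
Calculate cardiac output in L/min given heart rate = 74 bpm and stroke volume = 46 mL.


CO = HR * SV
CO = 74 * 46 / 1000
CO = 3.404 L/min


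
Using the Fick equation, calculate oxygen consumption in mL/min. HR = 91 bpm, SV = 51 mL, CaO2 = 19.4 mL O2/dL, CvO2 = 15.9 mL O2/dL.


CO = HR*SV = 91*51/1000 = 4.641 L/min
a-v O2 diff = 19.4 - 15.9 = 3.5 mL/dL
VO2 = CO * (CaO2-CvO2) * 10 dL/L
VO2 = 4.641 * 3.5 * 10
VO2 = 162.4 mL/min


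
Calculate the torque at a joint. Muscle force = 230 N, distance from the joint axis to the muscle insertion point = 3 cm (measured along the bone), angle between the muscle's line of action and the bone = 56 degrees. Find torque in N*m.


Torque = F * d * sin(theta)   (moment arm = d*sin(theta))
d = 3 cm = 0.03 m
Torque = 230 * 0.03 * sin(56)
Torque = 5.72 N*m


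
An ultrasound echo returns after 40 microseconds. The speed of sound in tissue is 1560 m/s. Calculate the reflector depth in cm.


depth = c * t / 2
t = 40 us = 4.0000e-05 s
depth = 1560 * 4.0000e-05 / 2
depth = 0.0312 m = 3.12 cm


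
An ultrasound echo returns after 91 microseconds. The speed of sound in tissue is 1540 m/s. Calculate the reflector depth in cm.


depth = c * t / 2
t = 91 us = 9.1000e-05 s
depth = 1540 * 9.1000e-05 / 2
depth = 0.07007 m = 7.007 cm


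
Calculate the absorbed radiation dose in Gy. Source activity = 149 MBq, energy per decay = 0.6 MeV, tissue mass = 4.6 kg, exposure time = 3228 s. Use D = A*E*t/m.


A = 149 MBq = 1.4900e+08 Bq
E = 0.6 MeV = 9.612e-14 J
D = A*E*t/m = 1.4900e+08*9.612e-14*3228/4.6
D = 0.01005 Gy


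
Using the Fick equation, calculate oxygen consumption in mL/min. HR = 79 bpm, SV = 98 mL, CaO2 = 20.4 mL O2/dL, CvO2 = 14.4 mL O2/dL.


CO = HR*SV = 79*98/1000 = 7.742 L/min
a-v O2 diff = 20.4 - 14.4 = 6 mL/dL
VO2 = CO * (CaO2-CvO2) * 10 dL/L
VO2 = 7.742 * 6 * 10
VO2 = 464.5 mL/min


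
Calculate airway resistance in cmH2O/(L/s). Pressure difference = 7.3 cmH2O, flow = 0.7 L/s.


R = dP / flow
R = 7.3 / 0.7
R = 10.43 cmH2O/(L/s)


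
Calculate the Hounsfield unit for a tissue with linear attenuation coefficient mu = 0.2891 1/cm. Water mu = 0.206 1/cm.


HU = ((mu_tissue - mu_water) / mu_water) * 1000
HU = ((0.2891 - 0.206) / 0.206) * 1000
HU = 403.4


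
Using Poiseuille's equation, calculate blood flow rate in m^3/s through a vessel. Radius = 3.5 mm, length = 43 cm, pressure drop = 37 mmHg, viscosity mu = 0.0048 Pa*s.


Q = pi*r^4*dP / (8*mu*L)
r = 0.0035 m, L = 0.43 m
dP = 37 mmHg = 4932.914 Pa
Q = 1.4084e-04 m^3/s


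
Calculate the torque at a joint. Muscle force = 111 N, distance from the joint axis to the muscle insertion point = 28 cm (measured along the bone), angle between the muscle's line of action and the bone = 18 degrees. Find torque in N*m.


Torque = F * d * sin(theta)   (moment arm = d*sin(theta))
d = 28 cm = 0.28 m
Torque = 111 * 0.28 * sin(18)
Torque = 9.604 N*m


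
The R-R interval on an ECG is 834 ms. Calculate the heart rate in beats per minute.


HR = 60 / RR_interval(s)
RR = 834 ms = 0.834 s
HR = 60 / 0.834 = 71.94 bpm


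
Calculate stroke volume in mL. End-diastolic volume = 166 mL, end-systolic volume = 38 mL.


SV = EDV - ESV
SV = 166 - 38
SV = 128 mL


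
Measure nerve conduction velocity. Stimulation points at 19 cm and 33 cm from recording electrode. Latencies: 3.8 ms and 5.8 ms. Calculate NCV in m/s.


Distance = (33 - 19) / 100 = 0.14 m
dt = (5.8 - 3.8) / 1000 = 0.002 s
NCV = dist / dt = 70 m/s


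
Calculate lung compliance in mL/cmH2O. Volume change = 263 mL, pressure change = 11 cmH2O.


C = dV / dP
C = 263 / 11
C = 23.91 mL/cmH2O


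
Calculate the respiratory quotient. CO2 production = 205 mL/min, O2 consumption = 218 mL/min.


RQ = VCO2 / VO2
RQ = 205 / 218
RQ = 0.9404


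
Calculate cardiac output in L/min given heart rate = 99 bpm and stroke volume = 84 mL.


CO = HR * SV
CO = 99 * 84 / 1000
CO = 8.316 L/min


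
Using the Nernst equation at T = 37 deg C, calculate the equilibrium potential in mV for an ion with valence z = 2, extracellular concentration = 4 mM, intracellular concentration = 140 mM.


E = (RT/(zF)) * ln(C_out/C_in)
T = 37 + 273.15 = 310.15 K
E = (8.314 * 310.15 / (2 * 96485)) * ln(4/140)
E = -47.51 mV


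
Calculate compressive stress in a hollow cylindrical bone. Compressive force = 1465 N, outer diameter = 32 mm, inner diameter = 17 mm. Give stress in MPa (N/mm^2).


A = pi*(r_o^2 - r_i^2)
r_o = 16 mm, r_i = 8.5 mm
A = 577.268 mm^2
sigma = F/A = 1465 / 577.268
sigma = 2.538 MPa


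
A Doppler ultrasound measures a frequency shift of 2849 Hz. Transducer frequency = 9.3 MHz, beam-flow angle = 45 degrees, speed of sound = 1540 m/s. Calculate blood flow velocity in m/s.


v = fd * c / (2 * f0 * cos(theta))
v = 2849 * 1540 / (2 * 9.3000e+06 * cos(45))
v = 0.3336 m/s


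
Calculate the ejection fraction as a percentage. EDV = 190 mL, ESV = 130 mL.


SV = EDV - ESV = 190 - 130 = 60 mL
EF = SV/EDV * 100 = 60/190 * 100
EF = 31.58%


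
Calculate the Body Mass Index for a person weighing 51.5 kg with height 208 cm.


BMI = weight / height^2
height = 208 cm = 2.08 m
BMI = 51.5 / 2.08^2
BMI = 11.9 kg/m^2


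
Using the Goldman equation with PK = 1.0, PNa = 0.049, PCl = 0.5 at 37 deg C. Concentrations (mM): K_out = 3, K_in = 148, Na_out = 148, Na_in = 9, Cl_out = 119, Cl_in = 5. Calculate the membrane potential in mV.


Vm = (RT/F)*ln((PK*Ko + PNa*Nao + PCl*Cli)/(PK*Ki + PNa*Nai + PCl*Clo))
Numer = 12.752, Denom = 207.941
Vm = -74.61 mV


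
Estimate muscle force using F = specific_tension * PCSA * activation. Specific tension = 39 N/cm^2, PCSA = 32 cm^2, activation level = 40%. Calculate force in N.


F = sigma * PCSA * activation
F = 39 * 32 * 0.4
F = 499.2 N


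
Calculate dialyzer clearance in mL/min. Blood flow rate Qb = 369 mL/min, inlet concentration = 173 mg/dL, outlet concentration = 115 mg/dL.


K = Qb * (Cb_in - Cb_out) / Cb_in
K = 369 * (173 - 115) / 173
K = 123.7 mL/min


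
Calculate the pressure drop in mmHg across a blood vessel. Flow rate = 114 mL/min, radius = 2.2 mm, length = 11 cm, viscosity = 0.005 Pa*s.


dP = 8*mu*L*Q / (pi*r^4)
Q = 114 mL/min = 1.9e-06 m^3/s
dP = 113.597 Pa = 113.597 / 133.322 mmHg = 0.852 mmHg


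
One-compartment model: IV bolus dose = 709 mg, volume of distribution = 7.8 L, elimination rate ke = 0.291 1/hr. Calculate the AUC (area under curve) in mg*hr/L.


C0 = Dose/Vd = 709/7.8 = 90.8974 mg/L
AUC = C0/ke = 90.8974/0.291
AUC = 312.4 mg*hr/L


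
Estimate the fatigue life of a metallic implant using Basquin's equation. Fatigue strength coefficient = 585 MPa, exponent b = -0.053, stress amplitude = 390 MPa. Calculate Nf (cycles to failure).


sigma_a = sigma_f' * (2Nf)^b
2Nf = (sigma_a/sigma_f')^(1/b)
2Nf = (390/585)^(1/-0.053)
2Nf = 2101.2445
Nf = 1051


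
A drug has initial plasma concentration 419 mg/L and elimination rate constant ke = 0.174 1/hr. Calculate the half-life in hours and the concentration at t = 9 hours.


t_half = ln(2) / ke = 0.693147 / 0.174 = 3.984 hr
C(t) = C0 * exp(-ke*t) = 419 * exp(-0.174*9)
C(9) = 87.52 mg/L


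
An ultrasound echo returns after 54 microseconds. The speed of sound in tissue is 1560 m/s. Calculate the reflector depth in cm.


depth = c * t / 2
t = 54 us = 5.4000e-05 s
depth = 1560 * 5.4000e-05 / 2
depth = 0.04212 m = 4.212 cm


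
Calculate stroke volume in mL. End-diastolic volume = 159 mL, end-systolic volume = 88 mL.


SV = EDV - ESV
SV = 159 - 88
SV = 71 mL


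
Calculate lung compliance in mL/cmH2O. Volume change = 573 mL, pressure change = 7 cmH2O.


C = dV / dP
C = 573 / 7
C = 81.86 mL/cmH2O


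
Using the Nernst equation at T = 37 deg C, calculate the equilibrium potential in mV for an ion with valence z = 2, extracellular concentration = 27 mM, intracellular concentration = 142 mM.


E = (RT/(zF)) * ln(C_out/C_in)
T = 37 + 273.15 = 310.15 K
E = (8.314 * 310.15 / (2 * 96485)) * ln(27/142)
E = -22.18 mV


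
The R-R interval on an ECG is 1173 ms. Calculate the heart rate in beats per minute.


HR = 60 / RR_interval(s)
RR = 1173 ms = 1.173 s
HR = 60 / 1.173 = 51.15 bpm


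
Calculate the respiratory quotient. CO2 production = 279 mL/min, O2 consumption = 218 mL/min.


RQ = VCO2 / VO2
RQ = 279 / 218
RQ = 1.28


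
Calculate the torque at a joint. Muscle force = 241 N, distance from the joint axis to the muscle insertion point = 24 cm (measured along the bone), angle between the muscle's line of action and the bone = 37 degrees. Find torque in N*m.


Torque = F * d * sin(theta)   (moment arm = d*sin(theta))
d = 24 cm = 0.24 m
Torque = 241 * 0.24 * sin(37)
Torque = 34.81 N*m


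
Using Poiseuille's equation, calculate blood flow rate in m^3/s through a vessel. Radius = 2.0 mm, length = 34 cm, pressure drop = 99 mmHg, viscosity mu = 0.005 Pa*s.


Q = pi*r^4*dP / (8*mu*L)
r = 0.002 m, L = 0.34 m
dP = 99 mmHg = 13198.878 Pa
Q = 4.8783e-05 m^3/s


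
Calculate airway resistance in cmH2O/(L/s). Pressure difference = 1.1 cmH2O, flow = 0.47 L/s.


R = dP / flow
R = 1.1 / 0.47
R = 2.34 cmH2O/(L/s)


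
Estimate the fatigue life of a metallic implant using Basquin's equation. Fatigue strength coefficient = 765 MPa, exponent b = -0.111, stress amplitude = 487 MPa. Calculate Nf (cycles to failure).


sigma_a = sigma_f' * (2Nf)^b
2Nf = (sigma_a/sigma_f')^(1/b)
2Nf = (487/765)^(1/-0.111)
2Nf = 58.473518
Nf = 29.24


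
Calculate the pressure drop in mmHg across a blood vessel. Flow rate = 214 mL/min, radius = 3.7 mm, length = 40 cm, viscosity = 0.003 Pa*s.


dP = 8*mu*L*Q / (pi*r^4)
Q = 214 mL/min = 3.56667e-06 m^3/s
dP = 58.1537 Pa = 58.1537 / 133.322 mmHg = 0.4362 mmHg


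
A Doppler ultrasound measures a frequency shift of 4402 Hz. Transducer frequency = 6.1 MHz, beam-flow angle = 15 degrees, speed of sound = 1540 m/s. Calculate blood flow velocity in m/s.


v = fd * c / (2 * f0 * cos(theta))
v = 4402 * 1540 / (2 * 6.1000e+06 * cos(15))
v = 0.5753 m/s


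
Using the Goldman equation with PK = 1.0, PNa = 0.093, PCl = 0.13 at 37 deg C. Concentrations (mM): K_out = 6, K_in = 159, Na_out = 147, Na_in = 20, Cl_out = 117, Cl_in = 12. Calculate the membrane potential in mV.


Vm = (RT/F)*ln((PK*Ko + PNa*Nao + PCl*Cli)/(PK*Ki + PNa*Nai + PCl*Clo))
Numer = 21.231, Denom = 176.07
Vm = -56.54 mV


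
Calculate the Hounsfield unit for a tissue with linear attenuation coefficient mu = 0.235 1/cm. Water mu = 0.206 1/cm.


HU = ((mu_tissue - mu_water) / mu_water) * 1000
HU = ((0.235 - 0.206) / 0.206) * 1000
HU = 140.8


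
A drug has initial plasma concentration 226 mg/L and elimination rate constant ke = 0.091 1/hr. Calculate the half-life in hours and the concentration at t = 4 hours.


t_half = ln(2) / ke = 0.693147 / 0.091 = 7.617 hr
C(t) = C0 * exp(-ke*t) = 226 * exp(-0.091*4)
C(4) = 157 mg/L


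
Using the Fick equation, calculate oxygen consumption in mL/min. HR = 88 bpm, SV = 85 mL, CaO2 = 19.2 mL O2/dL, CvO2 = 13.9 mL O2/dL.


CO = HR*SV = 88*85/1000 = 7.48 L/min
a-v O2 diff = 19.2 - 13.9 = 5.3 mL/dL
VO2 = CO * (CaO2-CvO2) * 10 dL/L
VO2 = 7.48 * 5.3 * 10
VO2 = 396.4 mL/min


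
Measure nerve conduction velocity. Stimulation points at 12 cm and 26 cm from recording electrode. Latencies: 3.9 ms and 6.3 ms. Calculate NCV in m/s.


Distance = (26 - 12) / 100 = 0.14 m
dt = (6.3 - 3.9) / 1000 = 0.0024 s
NCV = dist / dt = 58.33 m/s


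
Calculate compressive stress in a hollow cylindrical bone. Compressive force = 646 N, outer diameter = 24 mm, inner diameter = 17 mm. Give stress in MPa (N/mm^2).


A = pi*(r_o^2 - r_i^2)
r_o = 12 mm, r_i = 8.5 mm
A = 225.409 mm^2
sigma = F/A = 646 / 225.409
sigma = 2.866 MPa


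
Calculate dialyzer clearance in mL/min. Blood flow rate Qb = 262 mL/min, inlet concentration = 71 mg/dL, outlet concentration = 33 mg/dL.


K = Qb * (Cb_in - Cb_out) / Cb_in
K = 262 * (71 - 33) / 71
K = 140.2 mL/min


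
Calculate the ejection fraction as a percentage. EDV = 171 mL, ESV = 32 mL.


SV = EDV - ESV = 171 - 32 = 139 mL
EF = SV/EDV * 100 = 139/171 * 100
EF = 81.29%


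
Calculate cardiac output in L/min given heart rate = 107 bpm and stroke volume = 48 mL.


CO = HR * SV
CO = 107 * 48 / 1000
CO = 5.136 L/min


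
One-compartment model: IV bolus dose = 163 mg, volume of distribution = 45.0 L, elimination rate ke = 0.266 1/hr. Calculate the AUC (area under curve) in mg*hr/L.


C0 = Dose/Vd = 163/45.0 = 3.62222 mg/L
AUC = C0/ke = 3.62222/0.266
AUC = 13.62 mg*hr/L


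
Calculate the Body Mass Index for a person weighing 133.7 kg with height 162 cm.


BMI = weight / height^2
height = 162 cm = 1.62 m
BMI = 133.7 / 1.62^2
BMI = 50.94 kg/m^2


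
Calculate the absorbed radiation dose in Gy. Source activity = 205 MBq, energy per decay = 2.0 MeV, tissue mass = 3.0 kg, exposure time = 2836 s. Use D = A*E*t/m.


A = 205 MBq = 2.0500e+08 Bq
E = 2.0 MeV = 3.204e-13 J
D = A*E*t/m = 2.0500e+08*3.204e-13*2836/3.0
D = 0.06209 Gy


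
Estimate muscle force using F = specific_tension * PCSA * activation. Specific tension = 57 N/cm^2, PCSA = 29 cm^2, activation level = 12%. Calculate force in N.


F = sigma * PCSA * activation
F = 57 * 29 * 0.12
F = 198.4 N


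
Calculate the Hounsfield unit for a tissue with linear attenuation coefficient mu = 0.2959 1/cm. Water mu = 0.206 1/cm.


HU = ((mu_tissue - mu_water) / mu_water) * 1000
HU = ((0.2959 - 0.206) / 0.206) * 1000
HU = 436.4


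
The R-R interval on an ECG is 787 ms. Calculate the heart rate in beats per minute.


HR = 60 / RR_interval(s)
RR = 787 ms = 0.787 s
HR = 60 / 0.787 = 76.24 bpm


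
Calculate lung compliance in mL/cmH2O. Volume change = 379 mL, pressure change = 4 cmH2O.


C = dV / dP
C = 379 / 4
C = 94.75 mL/cmH2O


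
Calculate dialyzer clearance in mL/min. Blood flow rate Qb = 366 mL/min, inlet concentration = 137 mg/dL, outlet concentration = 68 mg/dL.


K = Qb * (Cb_in - Cb_out) / Cb_in
K = 366 * (137 - 68) / 137
K = 184.3 mL/min


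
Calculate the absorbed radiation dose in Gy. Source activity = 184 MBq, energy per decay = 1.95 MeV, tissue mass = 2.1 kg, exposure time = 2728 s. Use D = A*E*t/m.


A = 184 MBq = 1.8400e+08 Bq
E = 1.95 MeV = 3.1239e-13 J
D = A*E*t/m = 1.8400e+08*3.1239e-13*2728/2.1
D = 0.07467 Gy


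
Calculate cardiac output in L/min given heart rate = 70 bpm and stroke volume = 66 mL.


CO = HR * SV
CO = 70 * 66 / 1000
CO = 4.62 L/min


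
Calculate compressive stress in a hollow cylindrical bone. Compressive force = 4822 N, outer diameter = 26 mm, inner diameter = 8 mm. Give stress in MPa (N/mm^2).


A = pi*(r_o^2 - r_i^2)
r_o = 13 mm, r_i = 4 mm
A = 480.664 mm^2
sigma = F/A = 4822 / 480.664
sigma = 10.03 MPa


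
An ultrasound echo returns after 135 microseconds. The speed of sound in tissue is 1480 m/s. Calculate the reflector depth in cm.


depth = c * t / 2
t = 135 us = 1.3500e-04 s
depth = 1480 * 1.3500e-04 / 2
depth = 0.0999 m = 9.99 cm


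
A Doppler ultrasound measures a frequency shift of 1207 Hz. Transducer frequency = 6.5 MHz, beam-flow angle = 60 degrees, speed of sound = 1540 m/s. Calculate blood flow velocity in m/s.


v = fd * c / (2 * f0 * cos(theta))
v = 1207 * 1540 / (2 * 6.5000e+06 * cos(60))
v = 0.286 m/s


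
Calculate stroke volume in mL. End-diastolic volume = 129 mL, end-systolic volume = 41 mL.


SV = EDV - ESV
SV = 129 - 41
SV = 88 mL


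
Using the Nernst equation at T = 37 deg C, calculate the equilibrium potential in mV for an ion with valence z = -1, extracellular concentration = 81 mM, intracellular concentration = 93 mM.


E = (RT/(zF)) * ln(C_out/C_in)
T = 37 + 273.15 = 310.15 K
E = (8.314 * 310.15 / (-1 * 96485)) * ln(81/93)
E = 3.692 mV


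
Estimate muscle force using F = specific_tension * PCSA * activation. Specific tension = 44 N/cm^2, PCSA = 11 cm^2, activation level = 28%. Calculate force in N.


F = sigma * PCSA * activation
F = 44 * 11 * 0.28
F = 135.5 N


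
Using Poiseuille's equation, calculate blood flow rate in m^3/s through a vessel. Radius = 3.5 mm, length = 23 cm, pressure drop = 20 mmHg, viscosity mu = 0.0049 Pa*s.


Q = pi*r^4*dP / (8*mu*L)
r = 0.0035 m, L = 0.23 m
dP = 20 mmHg = 2666.44 Pa
Q = 1.3942e-04 m^3/s


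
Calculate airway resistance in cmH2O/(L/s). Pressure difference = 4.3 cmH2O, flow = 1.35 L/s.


R = dP / flow
R = 4.3 / 1.35
R = 3.185 cmH2O/(L/s)


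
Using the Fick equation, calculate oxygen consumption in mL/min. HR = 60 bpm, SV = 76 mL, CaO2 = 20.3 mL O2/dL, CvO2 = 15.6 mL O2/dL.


CO = HR*SV = 60*76/1000 = 4.56 L/min
a-v O2 diff = 20.3 - 15.6 = 4.7 mL/dL
VO2 = CO * (CaO2-CvO2) * 10 dL/L
VO2 = 4.56 * 4.7 * 10
VO2 = 214.3 mL/min


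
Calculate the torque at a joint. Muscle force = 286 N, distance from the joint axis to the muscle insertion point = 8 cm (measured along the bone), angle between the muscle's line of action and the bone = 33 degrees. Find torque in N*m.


Torque = F * d * sin(theta)   (moment arm = d*sin(theta))
d = 8 cm = 0.08 m
Torque = 286 * 0.08 * sin(33)
Torque = 12.46 N*m


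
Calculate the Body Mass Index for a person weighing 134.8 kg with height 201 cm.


BMI = weight / height^2
height = 201 cm = 2.01 m
BMI = 134.8 / 2.01^2
BMI = 33.37 kg/m^2


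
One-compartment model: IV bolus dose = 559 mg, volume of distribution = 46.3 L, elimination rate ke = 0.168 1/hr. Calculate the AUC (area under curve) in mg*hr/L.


C0 = Dose/Vd = 559/46.3 = 12.0734 mg/L
AUC = C0/ke = 12.0734/0.168
AUC = 71.87 mg*hr/L


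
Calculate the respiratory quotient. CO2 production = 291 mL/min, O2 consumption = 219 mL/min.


RQ = VCO2 / VO2
RQ = 291 / 219
RQ = 1.329


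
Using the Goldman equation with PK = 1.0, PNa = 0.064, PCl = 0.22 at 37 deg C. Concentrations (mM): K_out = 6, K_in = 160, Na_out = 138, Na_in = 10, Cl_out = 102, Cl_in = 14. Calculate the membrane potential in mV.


Vm = (RT/F)*ln((PK*Ko + PNa*Nao + PCl*Cli)/(PK*Ki + PNa*Nai + PCl*Clo))
Numer = 17.912, Denom = 183.08
Vm = -62.12 mV


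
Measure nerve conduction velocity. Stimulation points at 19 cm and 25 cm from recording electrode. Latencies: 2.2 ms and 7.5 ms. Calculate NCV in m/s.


Distance = (25 - 19) / 100 = 0.06 m
dt = (7.5 - 2.2) / 1000 = 0.0053 s
NCV = dist / dt = 11.32 m/s


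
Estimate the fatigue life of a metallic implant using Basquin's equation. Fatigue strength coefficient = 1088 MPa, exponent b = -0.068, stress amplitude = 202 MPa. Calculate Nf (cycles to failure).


sigma_a = sigma_f' * (2Nf)^b
2Nf = (sigma_a/sigma_f')^(1/b)
2Nf = (202/1088)^(1/-0.068)
2Nf = 5.6765081e+10
Nf = 2.8383e+10


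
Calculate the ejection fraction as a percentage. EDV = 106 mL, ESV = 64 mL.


SV = EDV - ESV = 106 - 64 = 42 mL
EF = SV/EDV * 100 = 42/106 * 100
EF = 39.62%


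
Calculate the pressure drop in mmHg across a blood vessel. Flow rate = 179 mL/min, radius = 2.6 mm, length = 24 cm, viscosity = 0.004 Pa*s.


dP = 8*mu*L*Q / (pi*r^4)
Q = 179 mL/min = 2.98333e-06 m^3/s
dP = 159.595 Pa = 159.595 / 133.322 mmHg = 1.197 mmHg


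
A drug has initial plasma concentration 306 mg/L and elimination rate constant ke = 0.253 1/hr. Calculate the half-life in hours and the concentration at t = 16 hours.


t_half = ln(2) / ke = 0.693147 / 0.253 = 2.74 hr
C(t) = C0 * exp(-ke*t) = 306 * exp(-0.253*16)
C(16) = 5.342 mg/L


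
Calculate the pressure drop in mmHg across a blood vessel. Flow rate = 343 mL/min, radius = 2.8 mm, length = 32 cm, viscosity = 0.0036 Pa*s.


dP = 8*mu*L*Q / (pi*r^4)
Q = 343 mL/min = 5.71667e-06 m^3/s
dP = 272.837 Pa = 272.837 / 133.322 mmHg = 2.046 mmHg


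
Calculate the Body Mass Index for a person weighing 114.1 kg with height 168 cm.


BMI = weight / height^2
height = 168 cm = 1.68 m
BMI = 114.1 / 1.68^2
BMI = 40.43 kg/m^2


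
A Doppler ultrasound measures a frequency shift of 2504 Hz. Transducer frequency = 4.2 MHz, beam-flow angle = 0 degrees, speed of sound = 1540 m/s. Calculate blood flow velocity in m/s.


v = fd * c / (2 * f0 * cos(theta))
v = 2504 * 1540 / (2 * 4.2000e+06 * cos(0))
v = 0.4591 m/s


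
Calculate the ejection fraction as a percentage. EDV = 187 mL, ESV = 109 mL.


SV = EDV - ESV = 187 - 109 = 78 mL
EF = SV/EDV * 100 = 78/187 * 100
EF = 41.71%


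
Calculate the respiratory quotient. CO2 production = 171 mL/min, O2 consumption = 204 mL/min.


RQ = VCO2 / VO2
RQ = 171 / 204
RQ = 0.8382


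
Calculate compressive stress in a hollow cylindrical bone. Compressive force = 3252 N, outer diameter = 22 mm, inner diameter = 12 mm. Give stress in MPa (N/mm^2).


A = pi*(r_o^2 - r_i^2)
r_o = 11 mm, r_i = 6 mm
A = 267.035 mm^2
sigma = F/A = 3252 / 267.035
sigma = 12.18 MPa


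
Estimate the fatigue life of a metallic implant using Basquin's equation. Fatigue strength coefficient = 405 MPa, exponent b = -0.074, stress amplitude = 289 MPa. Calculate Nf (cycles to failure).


sigma_a = sigma_f' * (2Nf)^b
2Nf = (sigma_a/sigma_f')^(1/b)
2Nf = (289/405)^(1/-0.074)
2Nf = 95.609806
Nf = 47.8


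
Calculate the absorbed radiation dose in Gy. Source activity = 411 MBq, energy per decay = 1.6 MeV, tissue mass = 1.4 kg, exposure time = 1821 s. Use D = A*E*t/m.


A = 411 MBq = 4.1100e+08 Bq
E = 1.6 MeV = 2.5632e-13 J
D = A*E*t/m = 4.1100e+08*2.5632e-13*1821/1.4
D = 0.137 Gy


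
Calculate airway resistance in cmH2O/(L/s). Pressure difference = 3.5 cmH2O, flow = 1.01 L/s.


R = dP / flow
R = 3.5 / 1.01
R = 3.465 cmH2O/(L/s)


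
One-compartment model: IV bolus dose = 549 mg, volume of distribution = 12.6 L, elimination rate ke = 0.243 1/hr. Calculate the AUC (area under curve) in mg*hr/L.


C0 = Dose/Vd = 549/12.6 = 43.5714 mg/L
AUC = C0/ke = 43.5714/0.243
AUC = 179.3 mg*hr/L


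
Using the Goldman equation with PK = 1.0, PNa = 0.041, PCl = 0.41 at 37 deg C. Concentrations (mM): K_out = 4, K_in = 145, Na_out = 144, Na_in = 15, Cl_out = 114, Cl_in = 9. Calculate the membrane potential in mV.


Vm = (RT/F)*ln((PK*Ko + PNa*Nao + PCl*Cli)/(PK*Ki + PNa*Nai + PCl*Clo))
Numer = 13.594, Denom = 192.355
Vm = -70.81 mV


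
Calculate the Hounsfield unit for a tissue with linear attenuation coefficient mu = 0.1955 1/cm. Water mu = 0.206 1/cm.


HU = ((mu_tissue - mu_water) / mu_water) * 1000
HU = ((0.1955 - 0.206) / 0.206) * 1000
HU = -50.97


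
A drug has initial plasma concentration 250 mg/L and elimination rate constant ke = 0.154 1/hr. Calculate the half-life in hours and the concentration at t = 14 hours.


t_half = ln(2) / ke = 0.693147 / 0.154 = 4.501 hr
C(t) = C0 * exp(-ke*t) = 250 * exp(-0.154*14)
C(14) = 28.95 mg/L


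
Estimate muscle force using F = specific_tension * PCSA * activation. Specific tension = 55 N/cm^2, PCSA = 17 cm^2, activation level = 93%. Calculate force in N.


F = sigma * PCSA * activation
F = 55 * 17 * 0.93
F = 869.6 N


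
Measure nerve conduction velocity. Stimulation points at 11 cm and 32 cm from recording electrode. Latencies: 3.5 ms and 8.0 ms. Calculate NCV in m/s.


Distance = (32 - 11) / 100 = 0.21 m
dt = (8.0 - 3.5) / 1000 = 0.0045 s
NCV = dist / dt = 46.67 m/s


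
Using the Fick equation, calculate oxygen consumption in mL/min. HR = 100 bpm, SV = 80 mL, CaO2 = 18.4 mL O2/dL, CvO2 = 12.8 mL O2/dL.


CO = HR*SV = 100*80/1000 = 8 L/min
a-v O2 diff = 18.4 - 12.8 = 5.6 mL/dL
VO2 = CO * (CaO2-CvO2) * 10 dL/L
VO2 = 8 * 5.6 * 10
VO2 = 448 mL/min


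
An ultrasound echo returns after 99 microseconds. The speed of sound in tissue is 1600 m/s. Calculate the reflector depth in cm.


depth = c * t / 2
t = 99 us = 9.9000e-05 s
depth = 1600 * 9.9000e-05 / 2
depth = 0.0792 m = 7.92 cm


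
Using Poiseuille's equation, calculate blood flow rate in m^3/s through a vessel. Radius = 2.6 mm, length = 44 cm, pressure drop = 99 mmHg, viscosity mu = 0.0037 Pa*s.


Q = pi*r^4*dP / (8*mu*L)
r = 0.0026 m, L = 0.44 m
dP = 99 mmHg = 13198.878 Pa
Q = 1.4549e-04 m^3/s


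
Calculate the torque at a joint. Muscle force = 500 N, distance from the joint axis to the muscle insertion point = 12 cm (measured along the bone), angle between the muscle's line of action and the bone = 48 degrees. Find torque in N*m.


Torque = F * d * sin(theta)   (moment arm = d*sin(theta))
d = 12 cm = 0.12 m
Torque = 500 * 0.12 * sin(48)
Torque = 44.59 N*m


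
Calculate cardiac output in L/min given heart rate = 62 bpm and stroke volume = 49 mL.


CO = HR * SV
CO = 62 * 49 / 1000
CO = 3.038 L/min


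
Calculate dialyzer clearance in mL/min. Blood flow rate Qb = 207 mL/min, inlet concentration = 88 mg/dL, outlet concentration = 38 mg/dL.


K = Qb * (Cb_in - Cb_out) / Cb_in
K = 207 * (88 - 38) / 88
K = 117.6 mL/min


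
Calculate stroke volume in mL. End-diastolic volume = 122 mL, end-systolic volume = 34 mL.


SV = EDV - ESV
SV = 122 - 34
SV = 88 mL


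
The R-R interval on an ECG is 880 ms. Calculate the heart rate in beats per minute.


HR = 60 / RR_interval(s)
RR = 880 ms = 0.88 s
HR = 60 / 0.88 = 68.18 bpm


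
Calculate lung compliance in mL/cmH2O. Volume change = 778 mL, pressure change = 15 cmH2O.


C = dV / dP
C = 778 / 15
C = 51.87 mL/cmH2O


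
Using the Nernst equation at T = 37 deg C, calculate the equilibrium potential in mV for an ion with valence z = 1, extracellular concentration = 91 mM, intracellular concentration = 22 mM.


E = (RT/(zF)) * ln(C_out/C_in)
T = 37 + 273.15 = 310.15 K
E = (8.314 * 310.15 / (1 * 96485)) * ln(91/22)
E = 37.94 mV


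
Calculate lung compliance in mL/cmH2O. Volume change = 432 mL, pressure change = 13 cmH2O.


C = dV / dP
C = 432 / 13
C = 33.23 mL/cmH2O


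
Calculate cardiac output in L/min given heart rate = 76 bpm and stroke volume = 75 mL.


CO = HR * SV
CO = 76 * 75 / 1000
CO = 5.7 L/min


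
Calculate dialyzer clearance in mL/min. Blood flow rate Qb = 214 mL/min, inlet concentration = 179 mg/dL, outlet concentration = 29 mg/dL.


K = Qb * (Cb_in - Cb_out) / Cb_in
K = 214 * (179 - 29) / 179
K = 179.3 mL/min


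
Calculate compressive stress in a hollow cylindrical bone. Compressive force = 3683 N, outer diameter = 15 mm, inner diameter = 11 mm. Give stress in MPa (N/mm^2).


A = pi*(r_o^2 - r_i^2)
r_o = 7.5 mm, r_i = 5.5 mm
A = 81.6814 mm^2
sigma = F/A = 3683 / 81.6814
sigma = 45.09 MPa


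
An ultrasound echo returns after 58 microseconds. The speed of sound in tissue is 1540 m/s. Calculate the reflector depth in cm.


depth = c * t / 2
t = 58 us = 5.8000e-05 s
depth = 1540 * 5.8000e-05 / 2
depth = 0.04466 m = 4.466 cm


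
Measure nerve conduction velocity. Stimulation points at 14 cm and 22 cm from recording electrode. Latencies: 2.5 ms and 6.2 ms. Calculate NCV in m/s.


Distance = (22 - 14) / 100 = 0.08 m
dt = (6.2 - 2.5) / 1000 = 0.0037 s
NCV = dist / dt = 21.62 m/s


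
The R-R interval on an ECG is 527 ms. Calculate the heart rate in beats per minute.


HR = 60 / RR_interval(s)
RR = 527 ms = 0.527 s
HR = 60 / 0.527 = 113.9 bpm


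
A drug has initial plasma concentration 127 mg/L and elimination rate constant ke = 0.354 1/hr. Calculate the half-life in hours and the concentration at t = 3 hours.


t_half = ln(2) / ke = 0.693147 / 0.354 = 1.958 hr
C(t) = C0 * exp(-ke*t) = 127 * exp(-0.354*3)
C(3) = 43.91 mg/L


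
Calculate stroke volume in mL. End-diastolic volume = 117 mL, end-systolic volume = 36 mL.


SV = EDV - ESV
SV = 117 - 36
SV = 81 mL


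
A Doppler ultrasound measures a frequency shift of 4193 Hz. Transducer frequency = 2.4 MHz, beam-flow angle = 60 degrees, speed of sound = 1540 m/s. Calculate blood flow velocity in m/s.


v = fd * c / (2 * f0 * cos(theta))
v = 4193 * 1540 / (2 * 2.4000e+06 * cos(60))
v = 2.691 m/s


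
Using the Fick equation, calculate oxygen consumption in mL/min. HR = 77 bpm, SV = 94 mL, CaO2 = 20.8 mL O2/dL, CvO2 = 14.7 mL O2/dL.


CO = HR*SV = 77*94/1000 = 7.238 L/min
a-v O2 diff = 20.8 - 14.7 = 6.1 mL/dL
VO2 = CO * (CaO2-CvO2) * 10 dL/L
VO2 = 7.238 * 6.1 * 10
VO2 = 441.5 mL/min


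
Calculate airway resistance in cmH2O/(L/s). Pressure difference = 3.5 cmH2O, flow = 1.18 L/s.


R = dP / flow
R = 3.5 / 1.18
R = 2.966 cmH2O/(L/s)


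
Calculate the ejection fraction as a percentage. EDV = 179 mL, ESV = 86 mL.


SV = EDV - ESV = 179 - 86 = 93 mL
EF = SV/EDV * 100 = 93/179 * 100
EF = 51.96%


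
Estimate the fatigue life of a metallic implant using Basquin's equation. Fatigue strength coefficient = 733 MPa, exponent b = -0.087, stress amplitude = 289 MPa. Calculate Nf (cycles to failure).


sigma_a = sigma_f' * (2Nf)^b
2Nf = (sigma_a/sigma_f')^(1/b)
2Nf = (289/733)^(1/-0.087)
2Nf = 44263.677
Nf = 2.213e+04


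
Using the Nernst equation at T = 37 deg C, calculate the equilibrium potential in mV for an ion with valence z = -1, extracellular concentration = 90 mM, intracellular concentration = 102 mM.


E = (RT/(zF)) * ln(C_out/C_in)
T = 37 + 273.15 = 310.15 K
E = (8.314 * 310.15 / (-1 * 96485)) * ln(90/102)
E = 3.345 mV


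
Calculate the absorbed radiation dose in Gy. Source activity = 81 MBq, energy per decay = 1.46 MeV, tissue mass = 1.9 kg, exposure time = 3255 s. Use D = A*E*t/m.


A = 81 MBq = 8.1000e+07 Bq
E = 1.46 MeV = 2.33892e-13 J
D = A*E*t/m = 8.1000e+07*2.33892e-13*3255/1.9
D = 0.03246 Gy


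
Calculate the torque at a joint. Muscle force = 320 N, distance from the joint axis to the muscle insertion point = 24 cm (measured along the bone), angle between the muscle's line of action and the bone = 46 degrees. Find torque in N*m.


Torque = F * d * sin(theta)   (moment arm = d*sin(theta))
d = 24 cm = 0.24 m
Torque = 320 * 0.24 * sin(46)
Torque = 55.25 N*m


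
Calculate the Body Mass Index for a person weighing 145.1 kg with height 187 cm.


BMI = weight / height^2
height = 187 cm = 1.87 m
BMI = 145.1 / 1.87^2
BMI = 41.49 kg/m^2


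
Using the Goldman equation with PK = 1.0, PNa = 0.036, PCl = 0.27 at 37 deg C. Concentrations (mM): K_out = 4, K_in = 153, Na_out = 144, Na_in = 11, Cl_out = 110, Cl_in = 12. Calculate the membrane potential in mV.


Vm = (RT/F)*ln((PK*Ko + PNa*Nao + PCl*Cli)/(PK*Ki + PNa*Nai + PCl*Clo))
Numer = 12.424, Denom = 183.096
Vm = -71.9 mV


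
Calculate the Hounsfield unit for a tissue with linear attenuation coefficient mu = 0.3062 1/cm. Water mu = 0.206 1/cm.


HU = ((mu_tissue - mu_water) / mu_water) * 1000
HU = ((0.3062 - 0.206) / 0.206) * 1000
HU = 486.4


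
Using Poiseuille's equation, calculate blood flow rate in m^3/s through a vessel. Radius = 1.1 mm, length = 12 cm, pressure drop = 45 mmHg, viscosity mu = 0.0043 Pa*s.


Q = pi*r^4*dP / (8*mu*L)
r = 0.0011 m, L = 0.12 m
dP = 45 mmHg = 5999.49 Pa
Q = 6.6849e-06 m^3/s


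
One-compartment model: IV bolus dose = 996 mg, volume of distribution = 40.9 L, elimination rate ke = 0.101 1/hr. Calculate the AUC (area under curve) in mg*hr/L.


C0 = Dose/Vd = 996/40.9 = 24.3521 mg/L
AUC = C0/ke = 24.3521/0.101
AUC = 241.1 mg*hr/L


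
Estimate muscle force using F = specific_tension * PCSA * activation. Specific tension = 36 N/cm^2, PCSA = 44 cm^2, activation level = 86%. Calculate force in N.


F = sigma * PCSA * activation
F = 36 * 44 * 0.86
F = 1362 N


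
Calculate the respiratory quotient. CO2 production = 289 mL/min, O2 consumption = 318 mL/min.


RQ = VCO2 / VO2
RQ = 289 / 318
RQ = 0.9088


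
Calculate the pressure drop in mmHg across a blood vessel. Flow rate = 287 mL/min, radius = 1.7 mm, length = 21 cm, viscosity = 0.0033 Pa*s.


dP = 8*mu*L*Q / (pi*r^4)
Q = 287 mL/min = 4.78333e-06 m^3/s
dP = 1010.67 Pa = 1010.67 / 133.322 mmHg = 7.581 mmHg


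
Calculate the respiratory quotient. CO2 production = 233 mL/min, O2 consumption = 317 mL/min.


RQ = VCO2 / VO2
RQ = 233 / 317
RQ = 0.735


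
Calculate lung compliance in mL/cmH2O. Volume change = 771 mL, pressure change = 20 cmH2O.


C = dV / dP
C = 771 / 20
C = 38.55 mL/cmH2O


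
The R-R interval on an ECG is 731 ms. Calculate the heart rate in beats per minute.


HR = 60 / RR_interval(s)
RR = 731 ms = 0.731 s
HR = 60 / 0.731 = 82.08 bpm
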